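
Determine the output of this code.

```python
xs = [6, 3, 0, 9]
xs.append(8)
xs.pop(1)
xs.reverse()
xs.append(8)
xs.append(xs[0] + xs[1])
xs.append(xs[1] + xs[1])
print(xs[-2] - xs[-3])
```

append 8 → [6, 3, 0, 9, 8]
pop(1) removes 3 → [6, 0, 9, 8]
reverse → [8, 9, 0, 6]
append 8 → [8, 9, 0, 6, 8]
append xs[0]+xs[1] = 8+9 = 17 → [8, 9, 0, 6, 8, 17]
append xs[1]+xs[1] = 9+9 = 18 → [8, 9, 0, 6, 8, 17, 18]
xs[-2]-xs[-3] = 17-8 = 9

9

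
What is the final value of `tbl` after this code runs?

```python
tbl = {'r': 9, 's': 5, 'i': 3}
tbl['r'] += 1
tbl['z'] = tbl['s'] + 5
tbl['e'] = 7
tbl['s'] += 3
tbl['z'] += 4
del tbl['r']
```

tbl['r'] = 9+1 = 10 → {'r': 10, 's': 5, 'i': 3}
tbl['z'] = tbl['s']+5 = 10 → {'r': 10, 's': 5, 'i': 3, 'z': 10}
tbl['e'] = 7 → {'r': 10, 's': 5, 'i': 3, 'z': 10, 'e': 7}
tbl['s'] = 5+3 = 8 → {'r': 10, 's': 8, 'i': 3, 'z': 10, 'e': 7}
tbl['z'] = 10+4 = 14 → {'r': 10, 's': 8, 'i': 3, 'z': 14, 'e': 7}
del 'r' → {'s': 8, 'i': 3, 'z': 14, 'e': 7}

{'s': 8, 'i': 3, 'z': 14, 'e': 7}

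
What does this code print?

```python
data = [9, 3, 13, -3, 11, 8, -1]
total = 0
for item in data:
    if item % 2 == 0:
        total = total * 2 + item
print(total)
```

8

item=9: not even
item=3: not even
item=13: not even
item=-3: not even
item=11: not even
item=8: even, total = 0*2+8 = 8
item=-1: not even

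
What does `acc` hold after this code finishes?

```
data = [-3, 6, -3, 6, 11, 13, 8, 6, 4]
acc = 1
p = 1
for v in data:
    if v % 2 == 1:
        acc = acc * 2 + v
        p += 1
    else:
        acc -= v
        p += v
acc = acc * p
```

v=-3: odd, acc = 1*2+(-3) = -1; p=2
v=6: not odd, acc = (-1)-6 = -7; p=8
v=-3: odd, acc = (-7)*2+(-3) = -17; p=9
v=6: not odd, acc = (-17)-6 = -23; p=15
v=11: odd, acc = (-23)*2+11 = -35; p=16
v=13: odd, acc = (-35)*2+13 = -57; p=17
v=8: not odd, acc = (-57)-8 = -65; p=25
v=6: not odd, acc = (-65)-6 = -71; p=31
v=4: not odd, acc = (-71)-4 = -75; p=35
acc*p = (-75)*35 = -2625

-2625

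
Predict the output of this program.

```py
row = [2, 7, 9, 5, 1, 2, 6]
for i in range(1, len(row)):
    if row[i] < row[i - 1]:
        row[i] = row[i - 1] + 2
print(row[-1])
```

17

i=1: 7>=2, unchanged → [2, 7, 9, 5, 1, 2, 6]
i=2: 9>=7, unchanged → [2, 7, 9, 5, 1, 2, 6]
i=3: 5<9, row[3] = 9+2 = 11 → [2, 7, 9, 11, 1, 2, 6]
i=4: 1<11, row[4] = 11+2 = 13 → [2, 7, 9, 11, 13, 2, 6]
i=5: 2<13, row[5] = 13+2 = 15 → [2, 7, 9, 11, 13, 15, 6]
i=6: 6<15, row[6] = 15+2 = 17 → [2, 7, 9, 11, 13, 15, 17]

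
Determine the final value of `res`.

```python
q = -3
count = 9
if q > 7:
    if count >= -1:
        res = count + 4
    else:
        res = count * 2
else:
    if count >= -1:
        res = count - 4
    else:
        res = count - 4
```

q=-3, count=9
q > 7 is False; count >= -1 is True
→ res = count - 4 = 5

5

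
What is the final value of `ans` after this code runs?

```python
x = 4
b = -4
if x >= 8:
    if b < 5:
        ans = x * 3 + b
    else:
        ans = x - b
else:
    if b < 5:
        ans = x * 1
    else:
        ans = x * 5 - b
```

4

x=4, b=-4
x >= 8 is False; b < 5 is True
→ ans = x * 1 = 4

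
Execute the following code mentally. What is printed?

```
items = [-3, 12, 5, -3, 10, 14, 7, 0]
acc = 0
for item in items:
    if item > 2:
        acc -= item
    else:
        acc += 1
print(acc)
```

-45

item=-3: not >2, acc = 0+1 = 1
item=12: >2, acc = 1-12 = -11
item=5: >2, acc = (-11)-5 = -16
item=-3: not >2, acc = (-16)+1 = -15
item=10: >2, acc = (-15)-10 = -25
item=14: >2, acc = (-25)-14 = -39
item=7: >2, acc = (-39)-7 = -46
item=0: not >2, acc = (-46)+1 = -45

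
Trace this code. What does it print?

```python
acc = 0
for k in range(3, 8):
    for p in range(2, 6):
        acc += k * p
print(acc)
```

k=3,p=2: acc = 0+6 = 6
k=3,p=3: acc = 6+9 = 15
k=3,p=4: acc = 15+12 = 27
k=3,p=5: acc = 27+15 = 42
k=4,p=2: acc = 42+8 = 50
k=4,p=3: acc = 50+12 = 62
k=4,p=4: acc = 62+16 = 78
k=4,p=5: acc = 78+20 = 98
k=5,p=2: acc = 98+10 = 108
k=5,p=3: acc = 108+15 = 123
k=5,p=4: acc = 123+20 = 143
k=5,p=5: acc = 143+25 = 168
k=6,p=2: acc = 168+12 = 180
k=6,p=3: acc = 180+18 = 198
k=6,p=4: acc = 198+24 = 222
k=6,p=5: acc = 222+30 = 252
k=7,p=2: acc = 252+14 = 266
k=7,p=3: acc = 266+21 = 287
k=7,p=4: acc = 287+28 = 315
k=7,p=5: acc = 315+35 = 350

350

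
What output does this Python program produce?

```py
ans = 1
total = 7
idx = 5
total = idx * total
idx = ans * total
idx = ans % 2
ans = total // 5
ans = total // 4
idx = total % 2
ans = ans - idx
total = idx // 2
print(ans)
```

7

total = 5*7 = 35
idx = 1*35 = 35
idx = 1%2 = 1
ans = 35//5 = 7
ans = 35//4 = 8
idx = 35%2 = 1
ans = 8-1 = 7
total = 1//2 = 0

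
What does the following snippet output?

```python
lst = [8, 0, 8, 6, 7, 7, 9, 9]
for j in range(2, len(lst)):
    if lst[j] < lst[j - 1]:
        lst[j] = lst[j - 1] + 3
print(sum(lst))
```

101

j=2: 8>=0, unchanged → [8, 0, 8, 6, 7, 7, 9, 9]
j=3: 6<8, lst[3] = 8+3 = 11 → [8, 0, 8, 11, 7, 7, 9, 9]
j=4: 7<11, lst[4] = 11+3 = 14 → [8, 0, 8, 11, 14, 7, 9, 9]
j=5: 7<14, lst[5] = 14+3 = 17 → [8, 0, 8, 11, 14, 17, 9, 9]
j=6: 9<17, lst[6] = 17+3 = 20 → [8, 0, 8, 11, 14, 17, 20, 9]
j=7: 9<20, lst[7] = 20+3 = 23 → [8, 0, 8, 11, 14, 17, 20, 23]
sum = 101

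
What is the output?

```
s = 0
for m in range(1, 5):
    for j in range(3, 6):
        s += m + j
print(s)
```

m=1,j=3: s = 0+4 = 4
m=1,j=4: s = 4+5 = 9
m=1,j=5: s = 9+6 = 15
m=2,j=3: s = 15+5 = 20
m=2,j=4: s = 20+6 = 26
m=2,j=5: s = 26+7 = 33
m=3,j=3: s = 33+6 = 39
m=3,j=4: s = 39+7 = 46
m=3,j=5: s = 46+8 = 54
m=4,j=3: s = 54+7 = 61
m=4,j=4: s = 61+8 = 69
m=4,j=5: s = 69+9 = 78

78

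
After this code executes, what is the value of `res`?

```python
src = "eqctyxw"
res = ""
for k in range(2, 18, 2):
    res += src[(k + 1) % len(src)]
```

'txecywqt'

k=2: add src[3]='t' → 't'
k=4: add src[5]='x' → 'tx'
k=6: add src[0]='e' → 'txe'
k=8: add src[2]='c' → 'txec'
k=10: add src[4]='y' → 'txecy'
k=12: add src[6]='w' → 'txecyw'
k=14: add src[1]='q' → 'txecywq'
k=16: add src[3]='t' → 'txecywqt'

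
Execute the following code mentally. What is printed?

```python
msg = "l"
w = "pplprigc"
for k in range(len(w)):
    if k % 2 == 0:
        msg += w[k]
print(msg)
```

k=0: add 'p' → 'lp'
k=1: skip
k=2: add 'l' → 'lpl'
k=3: skip
k=4: add 'r' → 'lplr'
k=5: skip
k=6: add 'g' → 'lplrg'
k=7: skip

lplrg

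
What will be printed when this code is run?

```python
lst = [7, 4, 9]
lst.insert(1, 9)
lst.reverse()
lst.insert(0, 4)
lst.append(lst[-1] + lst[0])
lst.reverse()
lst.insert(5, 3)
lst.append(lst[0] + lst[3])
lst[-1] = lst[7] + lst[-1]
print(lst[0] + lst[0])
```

22

insert 9 at 1 → [7, 9, 4, 9]
reverse → [9, 4, 9, 7]
insert 4 at 0 → [4, 9, 4, 9, 7]
append lst[-1]+lst[0] = 7+4 = 11 → [4, 9, 4, 9, 7, 11]
reverse → [11, 7, 9, 4, 9, 4]
insert 3 at 5 → [11, 7, 9, 4, 9, 3, 4]
append lst[0]+lst[3] = 11+4 = 15 → [11, 7, 9, 4, 9, 3, 4, 15]
lst[-1] = lst[7]+lst[-1] = 15+15 = 30 → [11, 7, 9, 4, 9, 3, 4, 30]
lst[0]+lst[0] = 11+11 = 22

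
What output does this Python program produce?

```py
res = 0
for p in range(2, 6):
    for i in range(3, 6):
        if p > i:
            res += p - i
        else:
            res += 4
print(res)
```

p=2,i=3: not 2>3, res = 0+4 = 4
p=2,i=4: not 2>4, res = 4+4 = 8
p=2,i=5: not 2>5, res = 8+4 = 12
p=3,i=3: not 3>3, res = 12+4 = 16
p=3,i=4: not 3>4, res = 16+4 = 20
p=3,i=5: not 3>5, res = 20+4 = 24
p=4,i=3: 4>3, res = 24+1 = 25
p=4,i=4: not 4>4, res = 25+4 = 29
p=4,i=5: not 4>5, res = 29+4 = 33
p=5,i=3: 5>3, res = 33+2 = 35
p=5,i=4: 5>4, res = 35+1 = 36
p=5,i=5: not 5>5, res = 36+4 = 40

40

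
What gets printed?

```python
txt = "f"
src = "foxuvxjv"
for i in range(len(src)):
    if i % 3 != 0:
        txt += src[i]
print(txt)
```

i=0: skip
i=1: add 'o' → 'fo'
i=2: add 'x' → 'fox'
i=3: skip
i=4: add 'v' → 'foxv'
i=5: add 'x' → 'foxvx'
i=6: skip
i=7: add 'v' → 'foxvxv'

foxvxv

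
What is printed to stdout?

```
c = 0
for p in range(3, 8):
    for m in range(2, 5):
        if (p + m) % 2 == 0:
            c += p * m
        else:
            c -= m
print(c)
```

81

p=3,m=2: odd sum, c = 0-2 = -2
p=3,m=3: even sum, c = (-2)+9 = 7
p=3,m=4: odd sum, c = 7-4 = 3
p=4,m=2: even sum, c = 3+8 = 11
p=4,m=3: odd sum, c = 11-3 = 8
p=4,m=4: even sum, c = 8+16 = 24
p=5,m=2: odd sum, c = 24-2 = 22
p=5,m=3: even sum, c = 22+15 = 37
p=5,m=4: odd sum, c = 37-4 = 33
p=6,m=2: even sum, c = 33+12 = 45
p=6,m=3: odd sum, c = 45-3 = 42
p=6,m=4: even sum, c = 42+24 = 66
p=7,m=2: odd sum, c = 66-2 = 64
p=7,m=3: even sum, c = 64+21 = 85
p=7,m=4: odd sum, c = 85-4 = 81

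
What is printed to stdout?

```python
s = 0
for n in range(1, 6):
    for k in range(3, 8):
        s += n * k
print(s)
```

n=1,k=3: s = 0+3 = 3
n=1,k=4: s = 3+4 = 7
n=1,k=5: s = 7+5 = 12
n=1,k=6: s = 12+6 = 18
n=1,k=7: s = 18+7 = 25
n=2,k=3: s = 25+6 = 31
n=2,k=4: s = 31+8 = 39
n=2,k=5: s = 39+10 = 49
n=2,k=6: s = 49+12 = 61
n=2,k=7: s = 61+14 = 75
n=3,k=3: s = 75+9 = 84
n=3,k=4: s = 84+12 = 96
n=3,k=5: s = 96+15 = 111
n=3,k=6: s = 111+18 = 129
n=3,k=7: s = 129+21 = 150
n=4,k=3: s = 150+12 = 162
n=4,k=4: s = 162+16 = 178
n=4,k=5: s = 178+20 = 198
n=4,k=6: s = 198+24 = 222
n=4,k=7: s = 222+28 = 250
n=5,k=3: s = 250+15 = 265
n=5,k=4: s = 265+20 = 285
n=5,k=5: s = 285+25 = 310
n=5,k=6: s = 310+30 = 340
n=5,k=7: s = 340+35 = 375

375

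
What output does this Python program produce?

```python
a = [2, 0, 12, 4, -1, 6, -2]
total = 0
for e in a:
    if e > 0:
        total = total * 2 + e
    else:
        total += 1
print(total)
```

89

e=2: >0, total = 0*2+2 = 2
e=0: not >0, total = 2+1 = 3
e=12: >0, total = 3*2+12 = 18
e=4: >0, total = 18*2+4 = 40
e=-1: not >0, total = 40+1 = 41
e=6: >0, total = 41*2+6 = 88
e=-2: not >0, total = 88+1 = 89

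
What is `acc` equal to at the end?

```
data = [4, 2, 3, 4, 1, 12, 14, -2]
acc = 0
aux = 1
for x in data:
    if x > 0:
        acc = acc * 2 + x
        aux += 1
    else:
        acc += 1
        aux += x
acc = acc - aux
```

x=4: >0, acc = 0*2+4 = 4; aux=2
x=2: >0, acc = 4*2+2 = 10; aux=3
x=3: >0, acc = 10*2+3 = 23; aux=4
x=4: >0, acc = 23*2+4 = 50; aux=5
x=1: >0, acc = 50*2+1 = 101; aux=6
x=12: >0, acc = 101*2+12 = 214; aux=7
x=14: >0, acc = 214*2+14 = 442; aux=8
x=-2: not >0, acc = 442+1 = 443; aux=6
acc-aux = 443-6 = 437

437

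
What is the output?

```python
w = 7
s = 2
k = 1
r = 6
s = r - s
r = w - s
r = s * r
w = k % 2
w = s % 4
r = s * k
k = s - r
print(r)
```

4

s = 6-2 = 4
r = 7-4 = 3
r = 4*3 = 12
w = 1%2 = 1
w = 4%4 = 0
r = 4*1 = 4
k = 4-4 = 0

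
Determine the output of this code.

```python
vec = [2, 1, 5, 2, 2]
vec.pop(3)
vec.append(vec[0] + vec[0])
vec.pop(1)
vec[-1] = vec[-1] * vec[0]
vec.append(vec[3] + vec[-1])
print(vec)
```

pop(3) removes 2 → [2, 1, 5, 2]
append vec[0]+vec[0] = 2+2 = 4 → [2, 1, 5, 2, 4]
pop(1) removes 1 → [2, 5, 2, 4]
vec[-1] = vec[-1]*vec[0] = 4*2 = 8 → [2, 5, 2, 8]
append vec[3]+vec[-1] = 8+8 = 16 → [2, 5, 2, 8, 16]

[2, 5, 2, 8, 16]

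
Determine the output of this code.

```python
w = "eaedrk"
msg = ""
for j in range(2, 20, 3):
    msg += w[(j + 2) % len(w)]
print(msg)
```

j=2: add w[4]='r' → 'r'
j=5: add w[1]='a' → 'ra'
j=8: add w[4]='r' → 'rar'
j=11: add w[1]='a' → 'rara'
j=14: add w[4]='r' → 'rarar'
j=17: add w[1]='a' → 'rarara'

rarara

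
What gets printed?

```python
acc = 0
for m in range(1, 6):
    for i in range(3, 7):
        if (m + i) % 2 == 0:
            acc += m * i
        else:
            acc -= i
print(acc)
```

m=1,i=3: even sum, acc = 0+3 = 3
m=1,i=4: odd sum, acc = 3-4 = -1
m=1,i=5: even sum, acc = (-1)+5 = 4
m=1,i=6: odd sum, acc = 4-6 = -2
m=2,i=3: odd sum, acc = (-2)-3 = -5
m=2,i=4: even sum, acc = (-5)+8 = 3
m=2,i=5: odd sum, acc = 3-5 = -2
m=2,i=6: even sum, acc = (-2)+12 = 10
m=3,i=3: even sum, acc = 10+9 = 19
m=3,i=4: odd sum, acc = 19-4 = 15
m=3,i=5: even sum, acc = 15+15 = 30
m=3,i=6: odd sum, acc = 30-6 = 24
m=4,i=3: odd sum, acc = 24-3 = 21
m=4,i=4: even sum, acc = 21+16 = 37
m=4,i=5: odd sum, acc = 37-5 = 32
m=4,i=6: even sum, acc = 32+24 = 56
m=5,i=3: even sum, acc = 56+15 = 71
m=5,i=4: odd sum, acc = 71-4 = 67
m=5,i=5: even sum, acc = 67+25 = 92
m=5,i=6: odd sum, acc = 92-6 = 86

86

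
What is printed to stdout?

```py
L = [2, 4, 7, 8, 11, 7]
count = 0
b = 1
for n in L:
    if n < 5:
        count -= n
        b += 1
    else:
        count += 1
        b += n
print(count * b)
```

-72

n=2: <5, count = 0-2 = -2; b=2
n=4: <5, count = (-2)-4 = -6; b=3
n=7: not <5, count = (-6)+1 = -5; b=10
n=8: not <5, count = (-5)+1 = -4; b=18
n=11: not <5, count = (-4)+1 = -3; b=29
n=7: not <5, count = (-3)+1 = -2; b=36
count*b = (-2)*36 = -72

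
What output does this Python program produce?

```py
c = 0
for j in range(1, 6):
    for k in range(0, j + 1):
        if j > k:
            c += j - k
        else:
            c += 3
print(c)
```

50

j=1,k=0: 1>0, c = 0+1 = 1
j=1,k=1: not 1>1, c = 1+3 = 4
j=2,k=0: 2>0, c = 4+2 = 6
j=2,k=1: 2>1, c = 6+1 = 7
j=2,k=2: not 2>2, c = 7+3 = 10
j=3,k=0: 3>0, c = 10+3 = 13
j=3,k=1: 3>1, c = 13+2 = 15
j=3,k=2: 3>2, c = 15+1 = 16
j=3,k=3: not 3>3, c = 16+3 = 19
j=4,k=0: 4>0, c = 19+4 = 23
j=4,k=1: 4>1, c = 23+3 = 26
j=4,k=2: 4>2, c = 26+2 = 28
j=4,k=3: 4>3, c = 28+1 = 29
j=4,k=4: not 4>4, c = 29+3 = 32
j=5,k=0: 5>0, c = 32+5 = 37
j=5,k=1: 5>1, c = 37+4 = 41
j=5,k=2: 5>2, c = 41+3 = 44
j=5,k=3: 5>3, c = 44+2 = 46
j=5,k=4: 5>4, c = 46+1 = 47
j=5,k=5: not 5>5, c = 47+3 = 50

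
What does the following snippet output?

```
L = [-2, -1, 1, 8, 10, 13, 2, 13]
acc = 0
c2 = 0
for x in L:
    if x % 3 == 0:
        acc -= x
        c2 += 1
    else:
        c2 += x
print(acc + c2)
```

x=-2: not %3==0; c2=-2
x=-1: not %3==0; c2=-3
x=1: not %3==0; c2=-2
x=8: not %3==0; c2=6
x=10: not %3==0; c2=16
x=13: not %3==0; c2=29
x=2: not %3==0; c2=31
x=13: not %3==0; c2=44
acc+c2 = 0+44 = 44

44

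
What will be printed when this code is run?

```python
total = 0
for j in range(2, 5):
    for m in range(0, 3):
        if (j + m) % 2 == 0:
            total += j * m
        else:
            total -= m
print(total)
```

11

j=2,m=0: even sum, total = 0+0 = 0
j=2,m=1: odd sum, total = 0-1 = -1
j=2,m=2: even sum, total = (-1)+4 = 3
j=3,m=0: odd sum, total = 3-0 = 3
j=3,m=1: even sum, total = 3+3 = 6
j=3,m=2: odd sum, total = 6-2 = 4
j=4,m=0: even sum, total = 4+0 = 4
j=4,m=1: odd sum, total = 4-1 = 3
j=4,m=2: even sum, total = 3+8 = 11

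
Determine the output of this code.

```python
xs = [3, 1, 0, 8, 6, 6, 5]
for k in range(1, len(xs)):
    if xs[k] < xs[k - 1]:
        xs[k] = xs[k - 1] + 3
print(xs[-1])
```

k=1: 1<3, xs[1] = 3+3 = 6 → [3, 6, 0, 8, 6, 6, 5]
k=2: 0<6, xs[2] = 6+3 = 9 → [3, 6, 9, 8, 6, 6, 5]
k=3: 8<9, xs[3] = 9+3 = 12 → [3, 6, 9, 12, 6, 6, 5]
k=4: 6<12, xs[4] = 12+3 = 15 → [3, 6, 9, 12, 15, 6, 5]
k=5: 6<15, xs[5] = 15+3 = 18 → [3, 6, 9, 12, 15, 18, 5]
k=6: 5<18, xs[6] = 18+3 = 21 → [3, 6, 9, 12, 15, 18, 21]

21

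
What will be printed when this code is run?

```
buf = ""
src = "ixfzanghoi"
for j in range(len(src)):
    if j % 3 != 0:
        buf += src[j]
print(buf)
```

j=0: skip
j=1: add 'x' → 'x'
j=2: add 'f' → 'xf'
j=3: skip
j=4: add 'a' → 'xfa'
j=5: add 'n' → 'xfan'
j=6: skip
j=7: add 'h' → 'xfanh'
j=8: add 'o' → 'xfanho'
j=9: skip

xfanho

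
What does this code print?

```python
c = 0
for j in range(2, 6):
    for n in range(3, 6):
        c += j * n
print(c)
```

j=2,n=3: c = 0+6 = 6
j=2,n=4: c = 6+8 = 14
j=2,n=5: c = 14+10 = 24
j=3,n=3: c = 24+9 = 33
j=3,n=4: c = 33+12 = 45
j=3,n=5: c = 45+15 = 60
j=4,n=3: c = 60+12 = 72
j=4,n=4: c = 72+16 = 88
j=4,n=5: c = 88+20 = 108
j=5,n=3: c = 108+15 = 123
j=5,n=4: c = 123+20 = 143
j=5,n=5: c = 143+25 = 168

168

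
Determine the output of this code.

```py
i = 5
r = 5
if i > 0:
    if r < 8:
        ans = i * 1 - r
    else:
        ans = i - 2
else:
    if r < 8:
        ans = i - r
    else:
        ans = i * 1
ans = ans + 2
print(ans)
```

i=5, r=5
i > 0 is True; r < 8 is True
→ ans = i * 1 - r = 0
ans = 0+2 = 2

2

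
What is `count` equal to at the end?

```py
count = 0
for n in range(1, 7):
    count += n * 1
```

n=1: count = 0+1*1 = 1
n=2: count = 1+2*1 = 3
n=3: count = 3+3*1 = 6
n=4: count = 6+4*1 = 10
n=5: count = 10+5*1 = 15
n=6: count = 15+6*1 = 21

21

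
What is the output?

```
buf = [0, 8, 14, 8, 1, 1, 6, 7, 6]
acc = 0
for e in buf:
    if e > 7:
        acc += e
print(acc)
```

30

e=0: not >7
e=8: >7, acc = 0+8 = 8
e=14: >7, acc = 8+14 = 22
e=8: >7, acc = 22+8 = 30
e=1: not >7
e=1: not >7
e=6: not >7
e=7: not >7
e=6: not >7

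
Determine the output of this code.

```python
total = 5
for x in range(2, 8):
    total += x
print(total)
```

32

x=2: total = 5+2 = 7
x=3: total = 7+3 = 10
x=4: total = 10+4 = 14
x=5: total = 14+5 = 19
x=6: total = 19+6 = 25
x=7: total = 25+7 = 32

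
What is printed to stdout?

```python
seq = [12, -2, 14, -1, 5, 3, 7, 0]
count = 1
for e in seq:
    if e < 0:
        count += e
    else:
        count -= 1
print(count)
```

e=12: not <0, count = 1-1 = 0
e=-2: <0, count = 0+(-2) = -2
e=14: not <0, count = (-2)-1 = -3
e=-1: <0, count = (-3)+(-1) = -4
e=5: not <0, count = (-4)-1 = -5
e=3: not <0, count = (-5)-1 = -6
e=7: not <0, count = (-6)-1 = -7
e=0: not <0, count = (-7)-1 = -8

-8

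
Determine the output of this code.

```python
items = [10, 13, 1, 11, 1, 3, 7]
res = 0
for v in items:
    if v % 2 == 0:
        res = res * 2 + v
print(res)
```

v=10: even, res = 0*2+10 = 10
v=13: not even
v=1: not even
v=11: not even
v=1: not even
v=3: not even
v=7: not even

10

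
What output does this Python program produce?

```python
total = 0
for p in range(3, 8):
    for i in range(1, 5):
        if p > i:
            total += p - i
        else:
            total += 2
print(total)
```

57

p=3,i=1: 3>1, total = 0+2 = 2
p=3,i=2: 3>2, total = 2+1 = 3
p=3,i=3: not 3>3, total = 3+2 = 5
p=3,i=4: not 3>4, total = 5+2 = 7
p=4,i=1: 4>1, total = 7+3 = 10
p=4,i=2: 4>2, total = 10+2 = 12
p=4,i=3: 4>3, total = 12+1 = 13
p=4,i=4: not 4>4, total = 13+2 = 15
p=5,i=1: 5>1, total = 15+4 = 19
p=5,i=2: 5>2, total = 19+3 = 22
p=5,i=3: 5>3, total = 22+2 = 24
p=5,i=4: 5>4, total = 24+1 = 25
p=6,i=1: 6>1, total = 25+5 = 30
p=6,i=2: 6>2, total = 30+4 = 34
p=6,i=3: 6>3, total = 34+3 = 37
p=6,i=4: 6>4, total = 37+2 = 39
p=7,i=1: 7>1, total = 39+6 = 45
p=7,i=2: 7>2, total = 45+5 = 50
p=7,i=3: 7>3, total = 50+4 = 54
p=7,i=4: 7>4, total = 54+3 = 57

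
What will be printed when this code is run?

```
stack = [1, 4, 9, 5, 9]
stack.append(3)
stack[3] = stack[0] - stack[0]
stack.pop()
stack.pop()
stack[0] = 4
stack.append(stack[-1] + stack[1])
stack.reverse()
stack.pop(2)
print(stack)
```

append 3 → [1, 4, 9, 5, 9, 3]
stack[3] = stack[0]-stack[0] = 1-1 = 0 → [1, 4, 9, 0, 9, 3]
pop() removes 3 → [1, 4, 9, 0, 9]
pop() removes 9 → [1, 4, 9, 0]
stack[0] = 4 → [4, 4, 9, 0]
append stack[-1]+stack[1] = 0+4 = 4 → [4, 4, 9, 0, 4]
reverse → [4, 0, 9, 4, 4]
pop(2) removes 9 → [4, 0, 4, 4]

[4, 0, 4, 4]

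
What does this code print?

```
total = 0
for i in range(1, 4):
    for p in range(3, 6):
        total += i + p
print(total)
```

54

i=1,p=3: total = 0+4 = 4
i=1,p=4: total = 4+5 = 9
i=1,p=5: total = 9+6 = 15
i=2,p=3: total = 15+5 = 20
i=2,p=4: total = 20+6 = 26
i=2,p=5: total = 26+7 = 33
i=3,p=3: total = 33+6 = 39
i=3,p=4: total = 39+7 = 46
i=3,p=5: total = 46+8 = 54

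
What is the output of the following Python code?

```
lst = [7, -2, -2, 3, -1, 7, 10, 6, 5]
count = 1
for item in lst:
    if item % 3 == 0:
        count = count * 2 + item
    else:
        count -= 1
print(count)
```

item=7: not %3==0, count = 1-1 = 0
item=-2: not %3==0, count = 0-1 = -1
item=-2: not %3==0, count = (-1)-1 = -2
item=3: %3==0, count = (-2)*2+3 = -1
item=-1: not %3==0, count = (-1)-1 = -2
item=7: not %3==0, count = (-2)-1 = -3
item=10: not %3==0, count = (-3)-1 = -4
item=6: %3==0, count = (-4)*2+6 = -2
item=5: not %3==0, count = (-2)-1 = -3

-3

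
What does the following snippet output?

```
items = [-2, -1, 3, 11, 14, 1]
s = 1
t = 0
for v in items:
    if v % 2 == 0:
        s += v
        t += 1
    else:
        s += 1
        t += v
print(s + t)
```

33

v=-2: even, s = 1+(-2) = -1; t=1
v=-1: not even, s = (-1)+1 = 0; t=0
v=3: not even, s = 0+1 = 1; t=3
v=11: not even, s = 1+1 = 2; t=14
v=14: even, s = 2+14 = 16; t=15
v=1: not even, s = 16+1 = 17; t=16
s+t = 17+16 = 33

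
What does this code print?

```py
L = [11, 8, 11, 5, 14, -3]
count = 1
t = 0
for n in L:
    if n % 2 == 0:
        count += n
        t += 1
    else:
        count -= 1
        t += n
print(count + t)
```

n=11: not even, count = 1-1 = 0; t=11
n=8: even, count = 0+8 = 8; t=12
n=11: not even, count = 8-1 = 7; t=23
n=5: not even, count = 7-1 = 6; t=28
n=14: even, count = 6+14 = 20; t=29
n=-3: not even, count = 20-1 = 19; t=26
count+t = 19+26 = 45

45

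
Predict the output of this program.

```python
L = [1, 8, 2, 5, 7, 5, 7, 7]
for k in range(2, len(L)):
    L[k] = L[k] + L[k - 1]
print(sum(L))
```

k=2: L[2] = 2+8 = 10 → [1, 8, 10, 5, 7, 5, 7, 7]
k=3: L[3] = 5+10 = 15 → [1, 8, 10, 15, 7, 5, 7, 7]
k=4: L[4] = 7+15 = 22 → [1, 8, 10, 15, 22, 5, 7, 7]
k=5: L[5] = 5+22 = 27 → [1, 8, 10, 15, 22, 27, 7, 7]
k=6: L[6] = 7+27 = 34 → [1, 8, 10, 15, 22, 27, 34, 7]
k=7: L[7] = 7+34 = 41 → [1, 8, 10, 15, 22, 27, 34, 41]
sum = 158

158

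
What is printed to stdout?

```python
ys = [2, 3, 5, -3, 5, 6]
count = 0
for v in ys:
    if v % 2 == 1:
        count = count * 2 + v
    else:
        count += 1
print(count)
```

60

v=2: not odd, count = 0+1 = 1
v=3: odd, count = 1*2+3 = 5
v=5: odd, count = 5*2+5 = 15
v=-3: odd, count = 15*2+(-3) = 27
v=5: odd, count = 27*2+5 = 59
v=6: not odd, count = 59+1 = 60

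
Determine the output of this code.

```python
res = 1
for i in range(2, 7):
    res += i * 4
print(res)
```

i=2: res = 1+2*4 = 9
i=3: res = 9+3*4 = 21
i=4: res = 21+4*4 = 37
i=5: res = 37+5*4 = 57
i=6: res = 57+6*4 = 81

81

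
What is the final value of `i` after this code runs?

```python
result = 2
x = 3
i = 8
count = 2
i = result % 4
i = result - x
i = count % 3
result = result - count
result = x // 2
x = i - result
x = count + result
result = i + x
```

i = 2%4 = 2
i = 2-3 = -1
i = 2%3 = 2
result = 2-2 = 0
result = 3//2 = 1
x = 2-1 = 1
x = 2+1 = 3
result = 2+3 = 5

2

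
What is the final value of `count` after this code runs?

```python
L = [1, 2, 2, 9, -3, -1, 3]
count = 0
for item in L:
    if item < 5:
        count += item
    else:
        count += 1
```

item=1: <5, count = 0+1 = 1
item=2: <5, count = 1+2 = 3
item=2: <5, count = 3+2 = 5
item=9: not <5, count = 5+1 = 6
item=-3: <5, count = 6+(-3) = 3
item=-1: <5, count = 3+(-1) = 2
item=3: <5, count = 2+3 = 5

5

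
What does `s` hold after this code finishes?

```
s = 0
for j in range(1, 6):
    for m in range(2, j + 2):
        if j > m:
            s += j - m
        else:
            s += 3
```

37

j=1,m=2: not 1>2, s = 0+3 = 3
j=2,m=2: not 2>2, s = 3+3 = 6
j=2,m=3: not 2>3, s = 6+3 = 9
j=3,m=2: 3>2, s = 9+1 = 10
j=3,m=3: not 3>3, s = 10+3 = 13
j=3,m=4: not 3>4, s = 13+3 = 16
j=4,m=2: 4>2, s = 16+2 = 18
j=4,m=3: 4>3, s = 18+1 = 19
j=4,m=4: not 4>4, s = 19+3 = 22
j=4,m=5: not 4>5, s = 22+3 = 25
j=5,m=2: 5>2, s = 25+3 = 28
j=5,m=3: 5>3, s = 28+2 = 30
j=5,m=4: 5>4, s = 30+1 = 31
j=5,m=5: not 5>5, s = 31+3 = 34
j=5,m=6: not 5>6, s = 34+3 = 37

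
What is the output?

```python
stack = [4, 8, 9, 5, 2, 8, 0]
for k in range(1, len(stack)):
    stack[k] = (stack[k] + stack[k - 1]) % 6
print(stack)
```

k=1: stack[1] = (8+4)%6 = 0 → [4, 0, 9, 5, 2, 8, 0]
k=2: stack[2] = (9+0)%6 = 3 → [4, 0, 3, 5, 2, 8, 0]
k=3: stack[3] = (5+3)%6 = 2 → [4, 0, 3, 2, 2, 8, 0]
k=4: stack[4] = (2+2)%6 = 4 → [4, 0, 3, 2, 4, 8, 0]
k=5: stack[5] = (8+4)%6 = 0 → [4, 0, 3, 2, 4, 0, 0]
k=6: stack[6] = (0+0)%6 = 0 → [4, 0, 3, 2, 4, 0, 0]

[4, 0, 3, 2, 4, 0, 0]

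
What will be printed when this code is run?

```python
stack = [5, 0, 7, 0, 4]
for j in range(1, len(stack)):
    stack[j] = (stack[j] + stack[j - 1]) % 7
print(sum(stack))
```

22

j=1: stack[1] = (0+5)%7 = 5 → [5, 5, 7, 0, 4]
j=2: stack[2] = (7+5)%7 = 5 → [5, 5, 5, 0, 4]
j=3: stack[3] = (0+5)%7 = 5 → [5, 5, 5, 5, 4]
j=4: stack[4] = (4+5)%7 = 2 → [5, 5, 5, 5, 2]
sum = 22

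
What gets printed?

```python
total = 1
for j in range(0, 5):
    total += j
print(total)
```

j=0: total = 1+0 = 1
j=1: total = 1+1 = 2
j=2: total = 2+2 = 4
j=3: total = 4+3 = 7
j=4: total = 7+4 = 11

11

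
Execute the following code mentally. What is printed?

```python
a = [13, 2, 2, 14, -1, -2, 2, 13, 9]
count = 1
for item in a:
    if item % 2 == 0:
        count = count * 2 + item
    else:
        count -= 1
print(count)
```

item=13: not even, count = 1-1 = 0
item=2: even, count = 0*2+2 = 2
item=2: even, count = 2*2+2 = 6
item=14: even, count = 6*2+14 = 26
item=-1: not even, count = 26-1 = 25
item=-2: even, count = 25*2+(-2) = 48
item=2: even, count = 48*2+2 = 98
item=13: not even, count = 98-1 = 97
item=9: not even, count = 97-1 = 96

96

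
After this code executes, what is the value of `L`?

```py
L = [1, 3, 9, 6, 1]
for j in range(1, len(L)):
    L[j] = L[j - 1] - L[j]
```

j=1: L[1] = 1-3 = -2 → [1, -2, 9, 6, 1]
j=2: L[2] = (-2)-9 = -11 → [1, -2, -11, 6, 1]
j=3: L[3] = (-11)-6 = -17 → [1, -2, -11, -17, 1]
j=4: L[4] = (-17)-1 = -18 → [1, -2, -11, -17, -18]

[1, -2, -11, -17, -18]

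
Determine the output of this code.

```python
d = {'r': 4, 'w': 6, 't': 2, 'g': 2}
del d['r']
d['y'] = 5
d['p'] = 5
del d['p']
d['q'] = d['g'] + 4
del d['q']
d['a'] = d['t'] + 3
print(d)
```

{'w': 6, 't': 2, 'g': 2, 'y': 5, 'a': 5}

del 'r' → {'w': 6, 't': 2, 'g': 2}
d['y'] = 5 → {'w': 6, 't': 2, 'g': 2, 'y': 5}
d['p'] = 5 → {'w': 6, 't': 2, 'g': 2, 'y': 5, 'p': 5}
del 'p' → {'w': 6, 't': 2, 'g': 2, 'y': 5}
d['q'] = d['g']+4 = 6 → {'w': 6, 't': 2, 'g': 2, 'y': 5, 'q': 6}
del 'q' → {'w': 6, 't': 2, 'g': 2, 'y': 5}
d['a'] = d['t']+3 = 5 → {'w': 6, 't': 2, 'g': 2, 'y': 5, 'a': 5}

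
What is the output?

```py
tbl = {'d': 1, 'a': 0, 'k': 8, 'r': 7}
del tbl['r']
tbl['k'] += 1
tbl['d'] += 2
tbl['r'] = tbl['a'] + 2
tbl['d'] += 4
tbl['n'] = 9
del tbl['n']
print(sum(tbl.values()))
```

18

del 'r' → {'d': 1, 'a': 0, 'k': 8}
tbl['k'] = 8+1 = 9 → {'d': 1, 'a': 0, 'k': 9}
tbl['d'] = 1+2 = 3 → {'d': 3, 'a': 0, 'k': 9}
tbl['r'] = tbl['a']+2 = 2 → {'d': 3, 'a': 0, 'k': 9, 'r': 2}
tbl['d'] = 3+4 = 7 → {'d': 7, 'a': 0, 'k': 9, 'r': 2}
tbl['n'] = 9 → {'d': 7, 'a': 0, 'k': 9, 'r': 2, 'n': 9}
del 'n' → {'d': 7, 'a': 0, 'k': 9, 'r': 2}
sum of values = 18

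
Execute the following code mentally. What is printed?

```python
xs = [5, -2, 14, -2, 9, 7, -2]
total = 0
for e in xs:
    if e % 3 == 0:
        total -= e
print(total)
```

e=5: not %3==0
e=-2: not %3==0
e=14: not %3==0
e=-2: not %3==0
e=9: %3==0, total = 0-9 = -9
e=7: not %3==0
e=-2: not %3==0

-9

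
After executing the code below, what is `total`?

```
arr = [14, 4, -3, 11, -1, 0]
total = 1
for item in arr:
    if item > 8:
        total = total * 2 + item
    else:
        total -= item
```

42

item=14: >8, total = 1*2+14 = 16
item=4: not >8, total = 16-4 = 12
item=-3: not >8, total = 12-(-3) = 15
item=11: >8, total = 15*2+11 = 41
item=-1: not >8, total = 41-(-1) = 42
item=0: not >8, total = 42-0 = 42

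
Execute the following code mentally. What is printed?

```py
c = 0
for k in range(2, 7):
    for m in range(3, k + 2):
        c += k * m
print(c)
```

k=2,m=3: c = 0+6 = 6
k=3,m=3: c = 6+9 = 15
k=3,m=4: c = 15+12 = 27
k=4,m=3: c = 27+12 = 39
k=4,m=4: c = 39+16 = 55
k=4,m=5: c = 55+20 = 75
k=5,m=3: c = 75+15 = 90
k=5,m=4: c = 90+20 = 110
k=5,m=5: c = 110+25 = 135
k=5,m=6: c = 135+30 = 165
k=6,m=3: c = 165+18 = 183
k=6,m=4: c = 183+24 = 207
k=6,m=5: c = 207+30 = 237
k=6,m=6: c = 237+36 = 273
k=6,m=7: c = 273+42 = 315

315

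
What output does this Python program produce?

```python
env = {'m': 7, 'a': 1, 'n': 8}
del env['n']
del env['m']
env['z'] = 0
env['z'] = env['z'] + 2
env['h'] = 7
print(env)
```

{'a': 1, 'z': 2, 'h': 7}

del 'n' → {'m': 7, 'a': 1}
del 'm' → {'a': 1}
env['z'] = 0 → {'a': 1, 'z': 0}
env['z'] = env['z']+2 = 2 → {'a': 1, 'z': 2}
env['h'] = 7 → {'a': 1, 'z': 2, 'h': 7}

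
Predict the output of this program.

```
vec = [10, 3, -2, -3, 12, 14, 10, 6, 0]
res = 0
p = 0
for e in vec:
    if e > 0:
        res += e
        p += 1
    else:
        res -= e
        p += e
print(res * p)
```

60

e=10: >0, res = 0+10 = 10; p=1
e=3: >0, res = 10+3 = 13; p=2
e=-2: not >0, res = 13-(-2) = 15; p=0
e=-3: not >0, res = 15-(-3) = 18; p=-3
e=12: >0, res = 18+12 = 30; p=-2
e=14: >0, res = 30+14 = 44; p=-1
e=10: >0, res = 44+10 = 54; p=0
e=6: >0, res = 54+6 = 60; p=1
e=0: not >0, res = 60-0 = 60; p=1
res*p = 60*1 = 60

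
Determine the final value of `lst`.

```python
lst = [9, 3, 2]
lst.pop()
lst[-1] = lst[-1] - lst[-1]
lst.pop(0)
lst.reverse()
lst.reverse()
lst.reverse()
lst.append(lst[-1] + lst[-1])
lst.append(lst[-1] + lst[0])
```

[0, 0, 0]

pop() removes 2 → [9, 3]
lst[-1] = lst[-1]-lst[-1] = 3-3 = 0 → [9, 0]
pop(0) removes 9 → [0]
reverse → [0]
reverse → [0]
reverse → [0]
append lst[-1]+lst[-1] = 0+0 = 0 → [0, 0]
append lst[-1]+lst[0] = 0+0 = 0 → [0, 0, 0]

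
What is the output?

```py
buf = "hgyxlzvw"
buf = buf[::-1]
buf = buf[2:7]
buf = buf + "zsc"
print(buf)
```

zlxygzsc

reverse → 'wvzlxygh'
slice [2:7] → 'zlxyg'
+ 'zsc' → 'zlxygzsc'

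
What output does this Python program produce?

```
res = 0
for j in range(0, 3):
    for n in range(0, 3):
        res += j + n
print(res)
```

j=0,n=0: res = 0+0 = 0
j=0,n=1: res = 0+1 = 1
j=0,n=2: res = 1+2 = 3
j=1,n=0: res = 3+1 = 4
j=1,n=1: res = 4+2 = 6
j=1,n=2: res = 6+3 = 9
j=2,n=0: res = 9+2 = 11
j=2,n=1: res = 11+3 = 14
j=2,n=2: res = 14+4 = 18

18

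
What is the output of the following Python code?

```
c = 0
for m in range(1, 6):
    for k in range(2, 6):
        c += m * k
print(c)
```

m=1,k=2: c = 0+2 = 2
m=1,k=3: c = 2+3 = 5
m=1,k=4: c = 5+4 = 9
m=1,k=5: c = 9+5 = 14
m=2,k=2: c = 14+4 = 18
m=2,k=3: c = 18+6 = 24
m=2,k=4: c = 24+8 = 32
m=2,k=5: c = 32+10 = 42
m=3,k=2: c = 42+6 = 48
m=3,k=3: c = 48+9 = 57
m=3,k=4: c = 57+12 = 69
m=3,k=5: c = 69+15 = 84
m=4,k=2: c = 84+8 = 92
m=4,k=3: c = 92+12 = 104
m=4,k=4: c = 104+16 = 120
m=4,k=5: c = 120+20 = 140
m=5,k=2: c = 140+10 = 150
m=5,k=3: c = 150+15 = 165
m=5,k=4: c = 165+20 = 185
m=5,k=5: c = 185+25 = 210

210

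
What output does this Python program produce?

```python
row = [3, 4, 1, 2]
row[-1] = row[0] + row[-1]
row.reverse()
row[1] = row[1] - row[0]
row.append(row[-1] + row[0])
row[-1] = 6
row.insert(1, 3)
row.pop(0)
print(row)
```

[3, -4, 4, 3, 6]

row[-1] = row[0]+row[-1] = 3+2 = 5 → [3, 4, 1, 5]
reverse → [5, 1, 4, 3]
row[1] = row[1]-row[0] = 1-5 = -4 → [5, -4, 4, 3]
append row[-1]+row[0] = 3+5 = 8 → [5, -4, 4, 3, 8]
row[-1] = 6 → [5, -4, 4, 3, 6]
insert 3 at 1 → [5, 3, -4, 4, 3, 6]
pop(0) removes 5 → [3, -4, 4, 3, 6]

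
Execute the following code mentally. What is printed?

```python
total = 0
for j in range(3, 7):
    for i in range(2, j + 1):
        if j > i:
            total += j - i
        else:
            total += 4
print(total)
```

36

j=3,i=2: 3>2, total = 0+1 = 1
j=3,i=3: not 3>3, total = 1+4 = 5
j=4,i=2: 4>2, total = 5+2 = 7
j=4,i=3: 4>3, total = 7+1 = 8
j=4,i=4: not 4>4, total = 8+4 = 12
j=5,i=2: 5>2, total = 12+3 = 15
j=5,i=3: 5>3, total = 15+2 = 17
j=5,i=4: 5>4, total = 17+1 = 18
j=5,i=5: not 5>5, total = 18+4 = 22
j=6,i=2: 6>2, total = 22+4 = 26
j=6,i=3: 6>3, total = 26+3 = 29
j=6,i=4: 6>4, total = 29+2 = 31
j=6,i=5: 6>5, total = 31+1 = 32
j=6,i=6: not 6>6, total = 32+4 = 36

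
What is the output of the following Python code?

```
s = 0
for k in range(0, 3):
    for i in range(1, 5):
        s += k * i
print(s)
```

k=0,i=1: s = 0+0 = 0
k=0,i=2: s = 0+0 = 0
k=0,i=3: s = 0+0 = 0
k=0,i=4: s = 0+0 = 0
k=1,i=1: s = 0+1 = 1
k=1,i=2: s = 1+2 = 3
k=1,i=3: s = 3+3 = 6
k=1,i=4: s = 6+4 = 10
k=2,i=1: s = 10+2 = 12
k=2,i=2: s = 12+4 = 16
k=2,i=3: s = 16+6 = 22
k=2,i=4: s = 22+8 = 30

30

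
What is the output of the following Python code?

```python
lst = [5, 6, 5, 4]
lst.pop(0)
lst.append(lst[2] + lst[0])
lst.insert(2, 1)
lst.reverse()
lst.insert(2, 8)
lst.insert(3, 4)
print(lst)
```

[10, 4, 8, 4, 1, 5, 6]

pop(0) removes 5 → [6, 5, 4]
append lst[2]+lst[0] = 4+6 = 10 → [6, 5, 4, 10]
insert 1 at 2 → [6, 5, 1, 4, 10]
reverse → [10, 4, 1, 5, 6]
insert 8 at 2 → [10, 4, 8, 1, 5, 6]
insert 4 at 3 → [10, 4, 8, 4, 1, 5, 6]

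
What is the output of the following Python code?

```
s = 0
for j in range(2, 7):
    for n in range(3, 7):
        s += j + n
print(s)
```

j=2,n=3: s = 0+5 = 5
j=2,n=4: s = 5+6 = 11
j=2,n=5: s = 11+7 = 18
j=2,n=6: s = 18+8 = 26
j=3,n=3: s = 26+6 = 32
j=3,n=4: s = 32+7 = 39
j=3,n=5: s = 39+8 = 47
j=3,n=6: s = 47+9 = 56
j=4,n=3: s = 56+7 = 63
j=4,n=4: s = 63+8 = 71
j=4,n=5: s = 71+9 = 80
j=4,n=6: s = 80+10 = 90
j=5,n=3: s = 90+8 = 98
j=5,n=4: s = 98+9 = 107
j=5,n=5: s = 107+10 = 117
j=5,n=6: s = 117+11 = 128
j=6,n=3: s = 128+9 = 137
j=6,n=4: s = 137+10 = 147
j=6,n=5: s = 147+11 = 158
j=6,n=6: s = 158+12 = 170

170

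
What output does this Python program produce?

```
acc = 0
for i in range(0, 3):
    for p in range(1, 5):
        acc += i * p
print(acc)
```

i=0,p=1: acc = 0+0 = 0
i=0,p=2: acc = 0+0 = 0
i=0,p=3: acc = 0+0 = 0
i=0,p=4: acc = 0+0 = 0
i=1,p=1: acc = 0+1 = 1
i=1,p=2: acc = 1+2 = 3
i=1,p=3: acc = 3+3 = 6
i=1,p=4: acc = 6+4 = 10
i=2,p=1: acc = 10+2 = 12
i=2,p=2: acc = 12+4 = 16
i=2,p=3: acc = 16+6 = 22
i=2,p=4: acc = 22+8 = 30

30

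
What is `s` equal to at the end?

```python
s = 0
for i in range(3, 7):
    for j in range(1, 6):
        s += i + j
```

i=3,j=1: s = 0+4 = 4
i=3,j=2: s = 4+5 = 9
i=3,j=3: s = 9+6 = 15
i=3,j=4: s = 15+7 = 22
i=3,j=5: s = 22+8 = 30
i=4,j=1: s = 30+5 = 35
i=4,j=2: s = 35+6 = 41
i=4,j=3: s = 41+7 = 48
i=4,j=4: s = 48+8 = 56
i=4,j=5: s = 56+9 = 65
i=5,j=1: s = 65+6 = 71
i=5,j=2: s = 71+7 = 78
i=5,j=3: s = 78+8 = 86
i=5,j=4: s = 86+9 = 95
i=5,j=5: s = 95+10 = 105
i=6,j=1: s = 105+7 = 112
i=6,j=2: s = 112+8 = 120
i=6,j=3: s = 120+9 = 129
i=6,j=4: s = 129+10 = 139
i=6,j=5: s = 139+11 = 150

150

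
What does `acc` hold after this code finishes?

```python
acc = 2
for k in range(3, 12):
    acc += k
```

k=3: acc = 2+3 = 5
k=4: acc = 5+4 = 9
k=5: acc = 9+5 = 14
k=6: acc = 14+6 = 20
k=7: acc = 20+7 = 27
k=8: acc = 27+8 = 35
k=9: acc = 35+9 = 44
k=10: acc = 44+10 = 54
k=11: acc = 54+11 = 65

65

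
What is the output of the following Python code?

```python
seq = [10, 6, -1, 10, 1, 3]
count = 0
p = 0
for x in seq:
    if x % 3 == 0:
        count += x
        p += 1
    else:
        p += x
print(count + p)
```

31

x=10: not %3==0; p=10
x=6: %3==0, count = 0+6 = 6; p=11
x=-1: not %3==0; p=10
x=10: not %3==0; p=20
x=1: not %3==0; p=21
x=3: %3==0, count = 6+3 = 9; p=22
count+p = 9+22 = 31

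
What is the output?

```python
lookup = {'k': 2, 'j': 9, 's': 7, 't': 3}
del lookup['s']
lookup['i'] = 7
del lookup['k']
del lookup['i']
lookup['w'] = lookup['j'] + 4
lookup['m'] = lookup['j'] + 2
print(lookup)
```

{'j': 9, 't': 3, 'w': 13, 'm': 11}

del 's' → {'k': 2, 'j': 9, 't': 3}
lookup['i'] = 7 → {'k': 2, 'j': 9, 't': 3, 'i': 7}
del 'k' → {'j': 9, 't': 3, 'i': 7}
del 'i' → {'j': 9, 't': 3}
lookup['w'] = lookup['j']+4 = 13 → {'j': 9, 't': 3, 'w': 13}
lookup['m'] = lookup['j']+2 = 11 → {'j': 9, 't': 3, 'w': 13, 'm': 11}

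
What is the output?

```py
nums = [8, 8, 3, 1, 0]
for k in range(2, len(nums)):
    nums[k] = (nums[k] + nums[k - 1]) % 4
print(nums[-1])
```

0

k=2: nums[2] = (3+8)%4 = 3 → [8, 8, 3, 1, 0]
k=3: nums[3] = (1+3)%4 = 0 → [8, 8, 3, 0, 0]
k=4: nums[4] = (0+0)%4 = 0 → [8, 8, 3, 0, 0]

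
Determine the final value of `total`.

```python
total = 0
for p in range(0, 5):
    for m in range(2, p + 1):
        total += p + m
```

36

p=2,m=2: total = 0+4 = 4
p=3,m=2: total = 4+5 = 9
p=3,m=3: total = 9+6 = 15
p=4,m=2: total = 15+6 = 21
p=4,m=3: total = 21+7 = 28
p=4,m=4: total = 28+8 = 36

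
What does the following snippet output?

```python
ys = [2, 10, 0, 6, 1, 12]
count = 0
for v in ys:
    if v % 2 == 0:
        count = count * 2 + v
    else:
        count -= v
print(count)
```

134

v=2: even, count = 0*2+2 = 2
v=10: even, count = 2*2+10 = 14
v=0: even, count = 14*2+0 = 28
v=6: even, count = 28*2+6 = 62
v=1: not even, count = 62-1 = 61
v=12: even, count = 61*2+12 = 134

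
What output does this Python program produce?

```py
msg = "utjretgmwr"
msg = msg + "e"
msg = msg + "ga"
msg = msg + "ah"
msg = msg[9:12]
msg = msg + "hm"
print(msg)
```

+ 'e' → 'utjretgmwre'
+ 'ga' → 'utjretgmwrega'
+ 'ah' → 'utjretgmwregaah'
slice [9:12] → 'reg'
+ 'hm' → 'reghm'

reghm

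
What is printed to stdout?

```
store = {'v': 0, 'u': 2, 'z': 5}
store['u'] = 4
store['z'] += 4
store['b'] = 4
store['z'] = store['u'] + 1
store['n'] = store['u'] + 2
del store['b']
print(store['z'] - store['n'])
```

-1

store['u'] = 4 → {'v': 0, 'u': 4, 'z': 5}
store['z'] = 5+4 = 9 → {'v': 0, 'u': 4, 'z': 9}
store['b'] = 4 → {'v': 0, 'u': 4, 'z': 9, 'b': 4}
store['z'] = store['u']+1 = 5 → {'v': 0, 'u': 4, 'z': 5, 'b': 4}
store['n'] = store['u']+2 = 6 → {'v': 0, 'u': 4, 'z': 5, 'b': 4, 'n': 6}
del 'b' → {'v': 0, 'u': 4, 'z': 5, 'n': 6}
store['z']-store['n'] = 5-6 = -1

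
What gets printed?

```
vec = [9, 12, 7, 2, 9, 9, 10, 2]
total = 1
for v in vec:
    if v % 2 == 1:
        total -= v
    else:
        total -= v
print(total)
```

v=9: odd, total = 1-9 = -8
v=12: not odd, total = (-8)-12 = -20
v=7: odd, total = (-20)-7 = -27
v=2: not odd, total = (-27)-2 = -29
v=9: odd, total = (-29)-9 = -38
v=9: odd, total = (-38)-9 = -47
v=10: not odd, total = (-47)-10 = -57
v=2: not odd, total = (-57)-2 = -59

-59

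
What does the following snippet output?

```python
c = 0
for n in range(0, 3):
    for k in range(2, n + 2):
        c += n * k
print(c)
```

12

n=1,k=2: c = 0+2 = 2
n=2,k=2: c = 2+4 = 6
n=2,k=3: c = 6+6 = 12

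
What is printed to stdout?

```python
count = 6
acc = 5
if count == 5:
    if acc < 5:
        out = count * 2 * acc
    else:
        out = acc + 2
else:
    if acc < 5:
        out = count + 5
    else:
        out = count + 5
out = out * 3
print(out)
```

33

count=6, acc=5
count == 5 is False; acc < 5 is False
→ out = count + 5 = 11
out = 11*3 = 33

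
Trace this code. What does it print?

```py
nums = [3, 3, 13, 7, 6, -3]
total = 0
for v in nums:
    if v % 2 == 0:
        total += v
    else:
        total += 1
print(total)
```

v=3: not even, total = 0+1 = 1
v=3: not even, total = 1+1 = 2
v=13: not even, total = 2+1 = 3
v=7: not even, total = 3+1 = 4
v=6: even, total = 4+6 = 10
v=-3: not even, total = 10+1 = 11

11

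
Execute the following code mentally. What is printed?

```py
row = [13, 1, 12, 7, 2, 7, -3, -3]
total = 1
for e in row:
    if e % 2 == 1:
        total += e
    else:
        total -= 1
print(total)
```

e=13: odd, total = 1+13 = 14
e=1: odd, total = 14+1 = 15
e=12: not odd, total = 15-1 = 14
e=7: odd, total = 14+7 = 21
e=2: not odd, total = 21-1 = 20
e=7: odd, total = 20+7 = 27
e=-3: odd, total = 27+(-3) = 24
e=-3: odd, total = 24+(-3) = 21

21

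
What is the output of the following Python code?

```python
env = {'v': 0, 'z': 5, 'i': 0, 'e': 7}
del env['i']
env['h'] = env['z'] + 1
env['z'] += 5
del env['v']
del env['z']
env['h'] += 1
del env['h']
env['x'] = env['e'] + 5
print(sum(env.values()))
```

19

del 'i' → {'v': 0, 'z': 5, 'e': 7}
env['h'] = env['z']+1 = 6 → {'v': 0, 'z': 5, 'e': 7, 'h': 6}
env['z'] = 5+5 = 10 → {'v': 0, 'z': 10, 'e': 7, 'h': 6}
del 'v' → {'z': 10, 'e': 7, 'h': 6}
del 'z' → {'e': 7, 'h': 6}
env['h'] = 6+1 = 7 → {'e': 7, 'h': 7}
del 'h' → {'e': 7}
env['x'] = env['e']+5 = 12 → {'e': 7, 'x': 12}
sum of values = 19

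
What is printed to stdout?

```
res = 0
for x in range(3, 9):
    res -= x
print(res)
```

-33

x=3: res = 0-3 = -3
x=4: res = (-3)-4 = -7
x=5: res = (-7)-5 = -12
x=6: res = (-12)-6 = -18
x=7: res = (-18)-7 = -25
x=8: res = (-25)-8 = -33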